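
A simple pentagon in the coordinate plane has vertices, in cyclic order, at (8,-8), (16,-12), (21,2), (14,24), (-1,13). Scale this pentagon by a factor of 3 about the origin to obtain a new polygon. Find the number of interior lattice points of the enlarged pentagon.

4045

The shoelace formula gives twice the area as |(8·(-12) − 16·(-8)) + (16·2 − 21·(-12)) + (21·24 − 14·2) + (14·13 − (-1)·24) + ((-1)·(-8) − 8·13)| = 902, so the area is 451.
Summing gcd(|Δx|,|Δy|) over the edges gives the boundary count: gcd(8,4) + gcd(5,14) + gcd(7,22) + gcd(15,11) + gcd(9,21) = 4+1+1+1+3 = 10.
Scaling by 3 multiplies the area by 3² = 9 (so the new area is 4059) and multiplies the boundary lattice-point count by 3, giving 30.
By Pick's theorem, the interior count of the dilated polygon is 4059 − 30/2 + 1 = 4045.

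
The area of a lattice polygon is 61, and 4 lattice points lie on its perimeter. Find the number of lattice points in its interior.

60

Pick's theorem A = I + B/2 − 1 rearranges to I = A − B/2 + 1 = 61 − 4/2 + 1 = 60.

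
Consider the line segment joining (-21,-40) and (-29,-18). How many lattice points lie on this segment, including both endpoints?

3

The number of lattice points on a segment between lattice points is gcd(|Δx|,|Δy|) + 1 = gcd(8,22) + 1 = 2 + 1 = 3.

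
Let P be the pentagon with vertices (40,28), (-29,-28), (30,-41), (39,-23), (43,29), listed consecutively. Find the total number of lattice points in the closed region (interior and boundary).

Using the shoelace formula, 2A = |(40·(-28) − (-29)·28) + ((-29)·(-41) − 30·(-28)) + (30·(-23) − 39·(-41)) + (39·29 − 43·(-23)) + (43·28 − 40·29)| = 4794, so the area is 2397.
Summing gcd(|Δx|,|Δy|) over the edges gives the boundary count: gcd(69,56) + gcd(59,13) + gcd(9,18) + gcd(4,52) + gcd(3,1) = 1+1+9+4+1 = 16.
Pick's theorem gives I = A − B/2 + 1 = 2397 − 16/2 + 1 = 2390, so the closed region contains I + B = 2390 + 16 = 2406 lattice points.

2406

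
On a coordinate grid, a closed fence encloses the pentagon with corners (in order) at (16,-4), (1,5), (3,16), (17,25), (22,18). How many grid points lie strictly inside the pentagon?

Using the shoelace formula, 2A = |[16·5 − 1·(-4)] + [1·16 − 3·5] + [3·25 − 17·16] + [17·18 − 22·25] + [22·(-4) − 16·18]| = 732, so the area is 366.
Along each edge there are gcd(|Δx|,|Δy|)+1 lattice points, so counting each shared vertex once the boundary has gcd(15,9) + gcd(2,11) + gcd(14,9) + gcd(5,7) + gcd(6,22) = 3+1+1+1+2 = 8.
Pick's theorem gives I = A − B/2 + 1 = 366 − 8/2 + 1 = 363.

363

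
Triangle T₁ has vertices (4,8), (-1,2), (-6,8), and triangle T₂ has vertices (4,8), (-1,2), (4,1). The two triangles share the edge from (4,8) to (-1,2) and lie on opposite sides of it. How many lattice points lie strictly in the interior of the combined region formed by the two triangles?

39

The union is the simple quadrilateral with vertices (4,8), (-6,8), (-1,2), (4,1) in order.
Using the shoelace formula, 2A = |[4·8 − (-6)·8] + [(-6)·2 − (-1)·8] + [(-1)·1 − 4·2] + [4·8 − 4·1]| = 95, so the area is 95/2.
The number of boundary lattice points is Σ gcd(|Δx|,|Δy|) = gcd(10,0) + gcd(5,6) + gcd(5,1) + gcd(0,7) = 10+1+1+7 = 19.
By Pick's theorem I = A − B/2 + 1 = 95/2 − 19/2 + 1 = 39.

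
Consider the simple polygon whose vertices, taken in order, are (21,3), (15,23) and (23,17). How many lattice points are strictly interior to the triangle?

60

By the shoelace formula, twice the signed area is |(21·23 − 15·3) + (15·17 − 23·23) + (23·3 − 21·17)| = 124, so the area is 62.
Summing gcd(|Δx|,|Δy|) over the edges gives the boundary count: gcd(6,20) + gcd(8,6) + gcd(2,14) = 2+2+2 = 6.
By Pick's theorem A = I + B/2 − 1, so I = 62 − 6/2 + 1 = 60.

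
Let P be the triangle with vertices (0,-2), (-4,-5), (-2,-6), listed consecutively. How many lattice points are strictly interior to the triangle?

The shoelace formula gives twice the area as |[0·(-5) − (-4)·(-2)] + [(-4)·(-6) − (-2)·(-5)] + [(-2)·(-2) − 0·(-6)]| = 10, so the area is 5.
The number of boundary lattice points is Σ gcd(|Δx|,|Δy|) = gcd(4,3) + gcd(2,1) + gcd(2,4) = 1+1+2 = 4.
Pick's theorem gives I = A − B/2 + 1 = 5 − 4/2 + 1 = 4.

4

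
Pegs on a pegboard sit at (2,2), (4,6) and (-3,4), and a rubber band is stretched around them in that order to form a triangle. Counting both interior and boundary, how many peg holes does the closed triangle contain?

15

The shoelace formula gives twice the area as |[2·6 − 4·2] + [4·4 − (-3)·6] + [(-3)·2 − 2·4]| = 24, so the area is 12.
Along each edge there are gcd(|Δx|,|Δy|)+1 lattice points, so counting each shared vertex once the boundary has gcd(2,4) + gcd(7,2) + gcd(5,2) = 2+1+1 = 4.
Pick's theorem gives I = A − B/2 + 1 = 12 − 4/2 + 1 = 11, so the closed region contains I + B = 11 + 4 = 15 lattice points.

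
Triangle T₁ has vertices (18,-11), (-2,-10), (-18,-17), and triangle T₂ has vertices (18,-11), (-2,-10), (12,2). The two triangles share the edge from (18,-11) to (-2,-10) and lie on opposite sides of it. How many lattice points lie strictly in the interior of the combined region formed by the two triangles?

201

The union is the simple quadrilateral with vertices (18,-11), (-18,-17), (-2,-10), (12,2) in order.
By the shoelace formula, twice the signed area is |[18·(-17) − (-18)·(-11)] + [(-18)·(-10) − (-2)·(-17)] + [(-2)·2 − 12·(-10)] + [12·(-11) − 18·2]| = 410, so the area is 205.
Along each edge there are gcd(|Δx|,|Δy|)+1 lattice points, so counting each shared vertex once the boundary has gcd(36,6) + gcd(16,7) + gcd(14,12) + gcd(6,13) = 6+1+2+1 = 10.
By Pick's theorem I = A − B/2 + 1 = 205 − 10/2 + 1 = 201.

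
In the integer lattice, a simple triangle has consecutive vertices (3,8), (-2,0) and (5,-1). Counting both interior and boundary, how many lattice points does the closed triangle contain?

The shoelace formula gives twice the area as |[3·0 − (-2)·8] + [(-2)·(-1) − 5·0] + [5·8 − 3·(-1)]| = 61, so the area is 30.5.
Summing gcd(|Δx|,|Δy|) over the edges gives the boundary count: gcd(5,8) + gcd(7,1) + gcd(2,9) = 1+1+1 = 3.
Pick's theorem gives I = A − B/2 + 1 = 30.5 − 3/2 + 1 = 30, so the closed region contains I + B = 30 + 3 = 33 lattice points.

33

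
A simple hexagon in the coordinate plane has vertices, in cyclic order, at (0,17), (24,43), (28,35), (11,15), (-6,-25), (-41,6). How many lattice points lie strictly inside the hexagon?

The shoelace formula gives twice the area as |(0·43 − 24·17) + (24·35 − 28·43) + (28·15 − 11·35) + (11·(-25) − (-6)·15) + ((-6)·6 − (-41)·(-25)) + ((-41)·17 − 0·6)| = 2680, so the area is 1340.
Summing gcd(|Δx|,|Δy|) over the edges gives the boundary count: gcd(24,26) + gcd(4,8) + gcd(17,20) + gcd(17,40) + gcd(35,31) + gcd(41,11) = 2+4+1+1+1+1 = 10.
By Pick's theorem A = I + B/2 − 1, so I = 1340 − 10/2 + 1 = 1336.

1336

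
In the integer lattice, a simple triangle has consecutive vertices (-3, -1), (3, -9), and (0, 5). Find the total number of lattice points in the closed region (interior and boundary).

34

Using the shoelace formula, 2A = |[(-3)·(-9) − 3·(-1)] + [3·5 − 0·(-9)] + [0·(-1) − (-3)·5]| = 60, so the area is 30.
Summing gcd(|Δx|,|Δy|) over the edges gives the boundary count: gcd(6,8) + gcd(3,14) + gcd(3,6) = 2+1+3 = 6.
Pick's theorem gives I = A − B/2 + 1 = 30 − 6/2 + 1 = 28, so the closed region contains I + B = 28 + 6 = 34 lattice points.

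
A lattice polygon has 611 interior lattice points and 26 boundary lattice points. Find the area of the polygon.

623

By Pick's theorem, A = I + B/2 − 1 = 611 + 26/2 − 1 = 623.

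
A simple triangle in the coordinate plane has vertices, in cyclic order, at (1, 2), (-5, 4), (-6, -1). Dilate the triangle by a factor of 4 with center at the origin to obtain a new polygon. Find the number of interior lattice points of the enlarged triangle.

The shoelace formula gives twice the area as |(1·4 − (-5)·2) + ((-5)·(-1) − (-6)·4) + ((-6)·2 − 1·(-1))| = 32, so the area is 16.
Along each edge there are gcd(|Δx|,|Δy|)+1 lattice points, so counting each shared vertex once the boundary has gcd(6,2) + gcd(1,5) + gcd(7,3) = 2+1+1 = 4.
Scaling by 4 multiplies the area by 4² = 16 (so the new area is 256) and multiplies the boundary lattice-point count by 4, giving 16.
By Pick's theorem, the interior count of the dilated polygon is 256 − 16/2 + 1 = 249.

249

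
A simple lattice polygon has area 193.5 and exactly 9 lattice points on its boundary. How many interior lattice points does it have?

From Pick's theorem, I = A − B/2 + 1 = 193.5 − 9/2 + 1 = 190.

190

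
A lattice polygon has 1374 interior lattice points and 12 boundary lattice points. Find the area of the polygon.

Pick's theorem states A = I + B/2 − 1, so A = 1374 + 12/2 − 1 = 1379.

1379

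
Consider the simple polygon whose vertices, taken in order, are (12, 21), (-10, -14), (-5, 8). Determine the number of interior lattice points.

154

The shoelace formula gives twice the area as |[12·(-14) − (-10)·21] + [(-10)·8 − (-5)·(-14)] + [(-5)·21 − 12·8]| = 309, so the area is 309/2.
Summing gcd(|Δx|,|Δy|) over the edges gives the boundary count: gcd(22,35) + gcd(5,22) + gcd(17,13) = 1+1+1 = 3.
Pick's theorem gives I = A − B/2 + 1 = 309/2 − 3/2 + 1 = 154.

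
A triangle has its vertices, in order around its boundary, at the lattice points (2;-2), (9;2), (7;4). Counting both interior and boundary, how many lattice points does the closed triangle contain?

Using the shoelace formula, 2A = |[2·2 − 9·(-2)] + [9·4 − 7·2] + [7·(-2) − 2·4]| = 22, so the area is 11.
Summing gcd(|Δx|,|Δy|) over the edges gives the boundary count: gcd(7,4) + gcd(2,2) + gcd(5,6) = 1+2+1 = 4.
Pick's theorem gives I = A − B/2 + 1 = 11 − 4/2 + 1 = 10, so the closed region contains I + B = 10 + 4 = 14 lattice points.

14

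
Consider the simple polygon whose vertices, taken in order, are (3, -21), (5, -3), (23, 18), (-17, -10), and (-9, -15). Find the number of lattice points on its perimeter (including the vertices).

Summing gcd(|Δx|,|Δy|) over the edges gives the boundary count: gcd(2,18) + gcd(18,21) + gcd(40,28) + gcd(8,5) + gcd(12,6) = 2+3+4+1+6 = 16.

16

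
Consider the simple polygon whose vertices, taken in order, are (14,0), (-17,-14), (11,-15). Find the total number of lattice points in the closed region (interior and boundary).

215

The shoelace formula gives twice the area as |(14·(-14) − (-17)·0) + ((-17)·(-15) − 11·(-14)) + (11·0 − 14·(-15))| = 423, so the area is 423/2.
The number of boundary lattice points is Σ gcd(|Δx|,|Δy|) = gcd(31,14) + gcd(28,1) + gcd(3,15) = 1+1+3 = 5.
Pick's theorem gives I = A − B/2 + 1 = 423/2 − 5/2 + 1 = 210, so the closed region contains I + B = 210 + 5 = 215 lattice points.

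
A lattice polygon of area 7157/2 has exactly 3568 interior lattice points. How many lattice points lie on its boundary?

Pick's theorem gives A = I + B/2 − 1, so B = 2(A − I + 1) = 2(7157/2 − 3568 + 1) = 23.

23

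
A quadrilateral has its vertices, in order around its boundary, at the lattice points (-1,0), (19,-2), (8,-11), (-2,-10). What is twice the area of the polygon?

303

The shoelace formula gives twice the area as |[(-1)·(-2) − 19·0] + [19·(-11) − 8·(-2)] + [8·(-10) − (-2)·(-11)] + [(-2)·0 − (-1)·(-10)]| = 303, so the area is 303/2.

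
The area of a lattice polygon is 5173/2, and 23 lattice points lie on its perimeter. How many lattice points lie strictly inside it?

Pick's theorem A = I + B/2 − 1 rearranges to I = A − B/2 + 1 = 5173/2 − 23/2 + 1 = 2576.

2576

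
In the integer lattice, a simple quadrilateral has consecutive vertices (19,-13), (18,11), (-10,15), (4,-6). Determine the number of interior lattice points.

Using the shoelace formula, 2A = |[19·11 − 18·(-13)] + [18·15 − (-10)·11] + [(-10)·(-6) − 4·15] + [4·(-13) − 19·(-6)]| = 885, so the area is 885/2.
Summing gcd(|Δx|,|Δy|) over the edges gives the boundary count: gcd(1,24) + gcd(28,4) + gcd(14,21) + gcd(15,7) = 1+4+7+1 = 13.
Pick's theorem gives I = A − B/2 + 1 = 885/2 − 13/2 + 1 = 437.

437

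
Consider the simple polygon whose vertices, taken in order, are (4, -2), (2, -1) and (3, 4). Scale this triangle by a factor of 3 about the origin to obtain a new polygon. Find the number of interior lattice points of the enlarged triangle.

46

Using the shoelace formula, 2A = |[4·(-1) − 2·(-2)] + [2·4 − 3·(-1)] + [3·(-2) − 4·4]| = 11, so the area is 11/2.
The number of boundary lattice points is Σ gcd(|Δx|,|Δy|) = gcd(2,1) + gcd(1,5) + gcd(1,6) = 1+1+1 = 3.
Scaling by 3 multiplies the area by 3² = 9 (so the new area is 49.5) and multiplies the boundary lattice-point count by 3, giving 9.
By Pick's theorem, the interior count of the dilated polygon is 49.5 − 9/2 + 1 = 46.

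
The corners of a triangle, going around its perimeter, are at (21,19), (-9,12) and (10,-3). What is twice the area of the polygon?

Using the shoelace formula, 2A = |(21·12 − (-9)·19) + ((-9)·(-3) − 10·12) + (10·19 − 21·(-3))| = 583, so the area is 583/2.

583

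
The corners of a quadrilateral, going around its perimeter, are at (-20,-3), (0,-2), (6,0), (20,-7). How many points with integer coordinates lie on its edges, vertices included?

14

The number of boundary lattice points is Σ gcd(|Δx|,|Δy|) = gcd(20,1) + gcd(6,2) + gcd(14,7) + gcd(40,4) = 1+2+7+4 = 14.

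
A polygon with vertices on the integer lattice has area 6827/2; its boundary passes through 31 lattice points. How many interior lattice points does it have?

From Pick's theorem, I = A − B/2 + 1 = 6827/2 − 31/2 + 1 = 3399.

3399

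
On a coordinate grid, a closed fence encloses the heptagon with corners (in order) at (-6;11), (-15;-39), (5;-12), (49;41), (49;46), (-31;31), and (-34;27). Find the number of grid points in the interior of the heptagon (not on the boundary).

2373

The shoelace formula gives twice the area as |[(-6)·(-39) − (-15)·11] + [(-15)·(-12) − 5·(-39)] + [5·41 − 49·(-12)] + [49·46 − 49·41] + [49·31 − (-31)·46] + [(-31)·27 − (-34)·31] + [(-34)·11 − (-6)·27]| = 4762, so the area is 2381.
Summing gcd(|Δx|,|Δy|) over the edges gives the boundary count: gcd(9,50) + gcd(20,27) + gcd(44,53) + gcd(0,5) + gcd(80,15) + gcd(3,4) + gcd(28,16) = 1+1+1+5+5+1+4 = 18.
By Pick's theorem A = I + B/2 − 1, so I = 2381 − 18/2 + 1 = 2373.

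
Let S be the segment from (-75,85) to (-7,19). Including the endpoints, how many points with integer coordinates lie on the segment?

3

The number of lattice points on a segment between lattice points is gcd(|Δx|,|Δy|) + 1 = gcd(68,66) + 1 = 2 + 1 = 3.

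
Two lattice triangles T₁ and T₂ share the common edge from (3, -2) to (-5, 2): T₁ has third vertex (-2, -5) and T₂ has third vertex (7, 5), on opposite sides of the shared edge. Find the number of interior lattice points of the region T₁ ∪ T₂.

56

The union is the simple quadrilateral with vertices (3, -2), (-2, -5), (-5, 2), (7, 5) in order.
Using the shoelace formula, 2A = |(3·(-5) − (-2)·(-2)) + ((-2)·2 − (-5)·(-5)) + ((-5)·5 − 7·2) + (7·(-2) − 3·5)| = 116, so the area is 58.
Along each edge there are gcd(|Δx|,|Δy|)+1 lattice points, so counting each shared vertex once the boundary has gcd(5,3) + gcd(3,7) + gcd(12,3) + gcd(4,7) = 1+1+3+1 = 6.
By Pick's theorem I = A − B/2 + 1 = 58 − 6/2 + 1 = 56.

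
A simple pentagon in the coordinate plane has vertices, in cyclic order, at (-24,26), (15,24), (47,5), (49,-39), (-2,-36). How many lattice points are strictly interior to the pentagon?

3424

The shoelace formula gives twice the area as |((-24)·24 − 15·26) + (15·5 − 47·24) + (47·(-39) − 49·5) + (49·(-36) − (-2)·(-39)) + ((-2)·26 − (-24)·(-36))| = 6855, so the area is 6855/2.
Summing gcd(|Δx|,|Δy|) over the edges gives the boundary count: gcd(39,2) + gcd(32,19) + gcd(2,44) + gcd(51,3) + gcd(22,62) = 1+1+2+3+2 = 9.
Pick's theorem gives I = A − B/2 + 1 = 6855/2 − 9/2 + 1 = 3424.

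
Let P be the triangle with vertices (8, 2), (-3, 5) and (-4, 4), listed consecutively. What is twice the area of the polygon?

The shoelace formula gives twice the area as |[8·5 − (-3)·2] + [(-3)·4 − (-4)·5] + [(-4)·2 − 8·4]| = 14, so the area is 7.

14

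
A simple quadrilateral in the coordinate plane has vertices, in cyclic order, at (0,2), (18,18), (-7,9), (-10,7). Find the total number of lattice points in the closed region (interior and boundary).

By the shoelace formula, twice the signed area is |[0·18 − 18·2] + [18·9 − (-7)·18] + [(-7)·7 − (-10)·9] + [(-10)·2 − 0·7]| = 273, so the area is 136.5.
Summing gcd(|Δx|,|Δy|) over the edges gives the boundary count: gcd(18,16) + gcd(25,9) + gcd(3,2) + gcd(10,5) = 2+1+1+5 = 9.
Pick's theorem gives I = A − B/2 + 1 = 136.5 − 9/2 + 1 = 133, so the closed region contains I + B = 133 + 9 = 142 lattice points.

142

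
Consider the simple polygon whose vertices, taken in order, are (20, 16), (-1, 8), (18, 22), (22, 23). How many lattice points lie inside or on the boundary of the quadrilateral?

87

The shoelace formula gives twice the area as |[20·8 − (-1)·16] + [(-1)·22 − 18·8] + [18·23 − 22·22] + [22·16 − 20·23]| = 168, so the area is 84.
Summing gcd(|Δx|,|Δy|) over the edges gives the boundary count: gcd(21,8) + gcd(19,14) + gcd(4,1) + gcd(2,7) = 1+1+1+1 = 4.
Pick's theorem gives I = A − B/2 + 1 = 84 − 4/2 + 1 = 83, so the closed region contains I + B = 83 + 4 = 87 lattice points.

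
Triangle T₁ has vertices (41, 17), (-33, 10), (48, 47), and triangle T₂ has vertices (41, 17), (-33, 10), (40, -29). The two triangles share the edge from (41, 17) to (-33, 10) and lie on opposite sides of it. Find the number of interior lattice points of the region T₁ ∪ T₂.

2783

The union is the simple quadrilateral with vertices (41, 17), (48, 47), (-33, 10), (40, -29) in order.
The shoelace formula gives twice the area as |(41·47 − 48·17) + (48·10 − (-33)·47) + ((-33)·(-29) − 40·10) + (40·17 − 41·(-29))| = 5568, so the area is 2784.
Along each edge there are gcd(|Δx|,|Δy|)+1 lattice points, so counting each shared vertex once the boundary has gcd(7,30) + gcd(81,37) + gcd(73,39) + gcd(1,46) = 1+1+1+1 = 4.
By Pick's theorem I = A − B/2 + 1 = 2784 − 4/2 + 1 = 2783.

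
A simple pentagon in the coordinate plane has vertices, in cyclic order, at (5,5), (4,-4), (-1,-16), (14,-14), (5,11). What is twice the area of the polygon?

324

The shoelace formula gives twice the area as |[5·(-4) − 4·5] + [4·(-16) − (-1)·(-4)] + [(-1)·(-14) − 14·(-16)] + [14·11 − 5·(-14)] + [5·5 − 5·11]| = 324, so the area is 162.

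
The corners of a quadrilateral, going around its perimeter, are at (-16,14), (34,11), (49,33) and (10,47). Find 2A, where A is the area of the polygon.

By the shoelace formula, twice the signed area is |((-16)·11 − 34·14) + (34·33 − 49·11) + (49·47 − 10·33) + (10·14 − (-16)·47)| = 2796, so the area is 1398.

2796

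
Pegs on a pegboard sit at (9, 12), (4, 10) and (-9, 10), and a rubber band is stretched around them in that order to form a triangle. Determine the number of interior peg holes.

The shoelace formula gives twice the area as |[9·10 − 4·12] + [4·10 − (-9)·10] + [(-9)·12 − 9·10]| = 26, so the area is 13.
The number of boundary lattice points is Σ gcd(|Δx|,|Δy|) = gcd(5,2) + gcd(13,0) + gcd(18,2) = 1+13+2 = 16.
By Pick's theorem A = I + B/2 − 1, so I = 13 − 16/2 + 1 = 6.

6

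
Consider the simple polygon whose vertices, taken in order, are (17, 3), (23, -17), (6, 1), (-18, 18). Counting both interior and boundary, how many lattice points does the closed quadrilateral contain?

239

By the shoelace formula, twice the signed area is |[17·(-17) − 23·3] + [23·1 − 6·(-17)] + [6·18 − (-18)·1] + [(-18)·3 − 17·18]| = 467, so the area is 467/2.
Along each edge there are gcd(|Δx|,|Δy|)+1 lattice points, so counting each shared vertex once the boundary has gcd(6,20) + gcd(17,18) + gcd(24,17) + gcd(35,15) = 2+1+1+5 = 9.
Pick's theorem gives I = A − B/2 + 1 = 467/2 − 9/2 + 1 = 230, so the closed region contains I + B = 230 + 9 = 239 lattice points.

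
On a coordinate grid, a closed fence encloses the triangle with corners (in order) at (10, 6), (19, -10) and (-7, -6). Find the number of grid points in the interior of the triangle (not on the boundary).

189

Using the shoelace formula, 2A = |(10·(-10) − 19·6) + (19·(-6) − (-7)·(-10)) + ((-7)·6 − 10·(-6))| = 380, so the area is 190.
Summing gcd(|Δx|,|Δy|) over the edges gives the boundary count: gcd(9,16) + gcd(26,4) + gcd(17,12) = 1+2+1 = 4.
By Pick's theorem A = I + B/2 − 1, so I = 190 − 4/2 + 1 = 189.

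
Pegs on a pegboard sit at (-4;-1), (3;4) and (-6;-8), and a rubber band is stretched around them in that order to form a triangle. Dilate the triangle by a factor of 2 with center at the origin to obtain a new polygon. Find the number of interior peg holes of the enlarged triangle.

The shoelace formula gives twice the area as |((-4)·4 − 3·(-1)) + (3·(-8) − (-6)·4) + ((-6)·(-1) − (-4)·(-8))| = 39, so the area is 19.5.
Summing gcd(|Δx|,|Δy|) over the edges gives the boundary count: gcd(7,5) + gcd(9,12) + gcd(2,7) = 1+3+1 = 5.
Scaling by 2 multiplies the area by 2² = 4 (so the new area is 78) and multiplies the boundary lattice-point count by 2, giving 10.
By Pick's theorem, the interior count of the dilated polygon is 78 − 10/2 + 1 = 74.

74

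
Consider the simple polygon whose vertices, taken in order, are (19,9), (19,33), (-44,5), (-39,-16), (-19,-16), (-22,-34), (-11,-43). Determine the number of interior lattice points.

The shoelace formula gives twice the area as |[19·33 − 19·9] + [19·5 − (-44)·33] + [(-44)·(-16) − (-39)·5] + [(-39)·(-16) − (-19)·(-16)] + [(-19)·(-34) − (-22)·(-16)] + [(-22)·(-43) − (-11)·(-34)] + [(-11)·9 − 19·(-43)]| = 4806, so the area is 2403.
Along each edge there are gcd(|Δx|,|Δy|)+1 lattice points, so counting each shared vertex once the boundary has gcd(0,24) + gcd(63,28) + gcd(5,21) + gcd(20,0) + gcd(3,18) + gcd(11,9) + gcd(30,52) = 24+7+1+20+3+1+2 = 58.
By Pick's theorem A = I + B/2 − 1, so I = 2403 − 58/2 + 1 = 2375.

2375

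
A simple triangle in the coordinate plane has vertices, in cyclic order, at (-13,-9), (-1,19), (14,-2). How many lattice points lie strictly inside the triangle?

333

By the shoelace formula, twice the signed area is |((-13)·19 − (-1)·(-9)) + ((-1)·(-2) − 14·19) + (14·(-9) − (-13)·(-2))| = 672, so the area is 336.
Along each edge there are gcd(|Δx|,|Δy|)+1 lattice points, so counting each shared vertex once the boundary has gcd(12,28) + gcd(15,21) + gcd(27,7) = 4+3+1 = 8.
By Pick's theorem A = I + B/2 − 1, so I = 336 − 8/2 + 1 = 333.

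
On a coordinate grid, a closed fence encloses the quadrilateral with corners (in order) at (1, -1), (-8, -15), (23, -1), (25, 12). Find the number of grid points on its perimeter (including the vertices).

4

Summing gcd(|Δx|,|Δy|) over the edges gives the boundary count: gcd(9,14) + gcd(31,14) + gcd(2,13) + gcd(24,13) = 1+1+1+1 = 4.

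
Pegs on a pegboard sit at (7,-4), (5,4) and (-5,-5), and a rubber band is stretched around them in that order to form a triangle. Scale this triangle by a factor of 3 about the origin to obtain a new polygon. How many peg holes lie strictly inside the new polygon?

436

The shoelace formula gives twice the area as |[7·4 − 5·(-4)] + [5·(-5) − (-5)·4] + [(-5)·(-4) − 7·(-5)]| = 98, so the area is 49.
Summing gcd(|Δx|,|Δy|) over the edges gives the boundary count: gcd(2,8) + gcd(10,9) + gcd(12,1) = 2+1+1 = 4.
Scaling by 3 multiplies the area by 3² = 9 (so the new area is 441) and multiplies the boundary lattice-point count by 3, giving 12.
By Pick's theorem, the interior count of the dilated polygon is 441 − 12/2 + 1 = 436.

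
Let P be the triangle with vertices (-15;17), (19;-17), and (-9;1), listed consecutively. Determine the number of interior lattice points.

152

By the shoelace formula, twice the signed area is |((-15)·(-17) − 19·17) + (19·1 − (-9)·(-17)) + ((-9)·17 − (-15)·1)| = 340, so the area is 170.
Along each edge there are gcd(|Δx|,|Δy|)+1 lattice points, so counting each shared vertex once the boundary has gcd(34,34) + gcd(28,18) + gcd(6,16) = 34+2+2 = 38.
Pick's theorem gives I = A − B/2 + 1 = 170 − 38/2 + 1 = 152.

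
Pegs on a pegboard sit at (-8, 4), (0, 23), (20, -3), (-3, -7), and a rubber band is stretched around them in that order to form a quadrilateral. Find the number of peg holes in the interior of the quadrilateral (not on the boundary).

Using the shoelace formula, 2A = |[(-8)·23 − 0·4] + [0·(-3) − 20·23] + [20·(-7) − (-3)·(-3)] + [(-3)·4 − (-8)·(-7)]| = 861, so the area is 861/2.
The number of boundary lattice points is Σ gcd(|Δx|,|Δy|) = gcd(8,19) + gcd(20,26) + gcd(23,4) + gcd(5,11) = 1+2+1+1 = 5.
By Pick's theorem A = I + B/2 − 1, so I = 861/2 − 5/2 + 1 = 429.

429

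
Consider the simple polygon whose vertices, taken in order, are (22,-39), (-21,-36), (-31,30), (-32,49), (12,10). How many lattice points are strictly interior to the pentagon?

2754

The shoelace formula gives twice the area as |[22·(-36) − (-21)·(-39)] + [(-21)·30 − (-31)·(-36)] + [(-31)·49 − (-32)·30] + [(-32)·10 − 12·49] + [12·(-39) − 22·10]| = 5512, so the area is 2756.
The number of boundary lattice points is Σ gcd(|Δx|,|Δy|) = gcd(43,3) + gcd(10,66) + gcd(1,19) + gcd(44,39) + gcd(10,49) = 1+2+1+1+1 = 6.
Pick's theorem gives I = A − B/2 + 1 = 2756 − 6/2 + 1 = 2754.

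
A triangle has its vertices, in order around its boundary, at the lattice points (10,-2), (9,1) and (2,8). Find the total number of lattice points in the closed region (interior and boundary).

13

The shoelace formula gives twice the area as |[10·1 − 9·(-2)] + [9·8 − 2·1] + [2·(-2) − 10·8]| = 14, so the area is 7.
Summing gcd(|Δx|,|Δy|) over the edges gives the boundary count: gcd(1,3) + gcd(7,7) + gcd(8,10) = 1+7+2 = 10.
Pick's theorem gives I = A − B/2 + 1 = 7 − 10/2 + 1 = 3, so the closed region contains I + B = 3 + 10 = 13 lattice points.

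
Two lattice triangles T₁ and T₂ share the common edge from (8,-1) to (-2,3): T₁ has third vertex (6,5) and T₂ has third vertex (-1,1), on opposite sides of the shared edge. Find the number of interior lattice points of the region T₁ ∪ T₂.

The union is the simple quadrilateral with vertices (8,-1), (6,5), (-2,3), (-1,1) in order.
The shoelace formula gives twice the area as |[8·5 − 6·(-1)] + [6·3 − (-2)·5] + [(-2)·1 − (-1)·3] + [(-1)·(-1) − 8·1]| = 68, so the area is 34.
Along each edge there are gcd(|Δx|,|Δy|)+1 lattice points, so counting each shared vertex once the boundary has gcd(2,6) + gcd(8,2) + gcd(1,2) + gcd(9,2) = 2+2+1+1 = 6.
By Pick's theorem I = A − B/2 + 1 = 34 − 6/2 + 1 = 32.

32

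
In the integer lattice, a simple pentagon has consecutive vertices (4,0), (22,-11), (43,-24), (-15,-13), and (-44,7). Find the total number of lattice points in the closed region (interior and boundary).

865

The shoelace formula gives twice the area as |(4·(-11) − 22·0) + (22·(-24) − 43·(-11)) + (43·(-13) − (-15)·(-24)) + ((-15)·7 − (-44)·(-13)) + ((-44)·0 − 4·7)| = 1723, so the area is 861.5.
Along each edge there are gcd(|Δx|,|Δy|)+1 lattice points, so counting each shared vertex once the boundary has gcd(18,11) + gcd(21,13) + gcd(58,11) + gcd(29,20) + gcd(48,7) = 1+1+1+1+1 = 5.
Pick's theorem gives I = A − B/2 + 1 = 861.5 − 5/2 + 1 = 860, so the closed region contains I + B = 860 + 5 = 865 lattice points.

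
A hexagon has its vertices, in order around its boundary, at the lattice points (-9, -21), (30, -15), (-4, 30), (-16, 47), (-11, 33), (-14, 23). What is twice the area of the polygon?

Using the shoelace formula, 2A = |[(-9)·(-15) − 30·(-21)] + [30·30 − (-4)·(-15)] + [(-4)·47 − (-16)·30] + [(-16)·33 − (-11)·47] + [(-11)·23 − (-14)·33] + [(-14)·(-21) − (-9)·23]| = 2596, so the area is 1298.

2596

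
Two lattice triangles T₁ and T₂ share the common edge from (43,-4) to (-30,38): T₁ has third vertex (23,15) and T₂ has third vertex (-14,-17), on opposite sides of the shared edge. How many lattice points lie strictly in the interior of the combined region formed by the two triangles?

The union is the simple quadrilateral with vertices (43,-4), (23,15), (-30,38), (-14,-17) in order.
By the shoelace formula, twice the signed area is |(43·15 − 23·(-4)) + (23·38 − (-30)·15) + ((-30)·(-17) − (-14)·38) + ((-14)·(-4) − 43·(-17))| = 3890, so the area is 1945.
Summing gcd(|Δx|,|Δy|) over the edges gives the boundary count: gcd(20,19) + gcd(53,23) + gcd(16,55) + gcd(57,13) = 1+1+1+1 = 4.
By Pick's theorem I = A − B/2 + 1 = 1945 − 4/2 + 1 = 1944.

1944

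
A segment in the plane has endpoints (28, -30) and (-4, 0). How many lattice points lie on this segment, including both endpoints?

The number of lattice points on a segment between lattice points is gcd(|Δx|,|Δy|) + 1 = gcd(32,30) + 1 = 2 + 1 = 3.

3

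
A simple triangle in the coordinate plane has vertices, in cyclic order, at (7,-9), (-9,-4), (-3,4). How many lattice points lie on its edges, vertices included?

4

Summing gcd(|Δx|,|Δy|) over the edges gives the boundary count: gcd(16,5) + gcd(6,8) + gcd(10,13) = 1+2+1 = 4.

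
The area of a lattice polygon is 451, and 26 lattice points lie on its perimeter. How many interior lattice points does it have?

439

Pick's theorem A = I + B/2 − 1 rearranges to I = A − B/2 + 1 = 451 − 26/2 + 1 = 439.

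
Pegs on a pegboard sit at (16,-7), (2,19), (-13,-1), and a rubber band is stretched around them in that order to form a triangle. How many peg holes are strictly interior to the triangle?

332

The shoelace formula gives twice the area as |(16·19 − 2·(-7)) + (2·(-1) − (-13)·19) + ((-13)·(-7) − 16·(-1))| = 670, so the area is 335.
The number of boundary lattice points is Σ gcd(|Δx|,|Δy|) = gcd(14,26) + gcd(15,20) + gcd(29,6) = 2+5+1 = 8.
By Pick's theorem A = I + B/2 − 1, so I = 335 − 8/2 + 1 = 332.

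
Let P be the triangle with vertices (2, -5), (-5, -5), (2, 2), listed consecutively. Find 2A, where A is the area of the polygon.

The shoelace formula gives twice the area as |(2·(-5) − (-5)·(-5)) + ((-5)·2 − 2·(-5)) + (2·(-5) − 2·2)| = 49, so the area is 49/2.

49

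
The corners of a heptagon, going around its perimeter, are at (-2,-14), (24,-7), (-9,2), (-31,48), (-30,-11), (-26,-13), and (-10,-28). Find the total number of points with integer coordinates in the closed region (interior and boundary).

1273

Using the shoelace formula, 2A = |[(-2)·(-7) − 24·(-14)] + [24·2 − (-9)·(-7)] + [(-9)·48 − (-31)·2] + [(-31)·(-11) − (-30)·48] + [(-30)·(-13) − (-26)·(-11)] + [(-26)·(-28) − (-10)·(-13)] + [(-10)·(-14) − (-2)·(-28)]| = 2532, so the area is 1266.
The number of boundary lattice points is Σ gcd(|Δx|,|Δy|) = gcd(26,7) + gcd(33,9) + gcd(22,46) + gcd(1,59) + gcd(4,2) + gcd(16,15) + gcd(8,14) = 1+3+2+1+2+1+2 = 12.
Pick's theorem gives I = A − B/2 + 1 = 1266 − 12/2 + 1 = 1261, so the closed region contains I + B = 1261 + 12 = 1273 lattice points.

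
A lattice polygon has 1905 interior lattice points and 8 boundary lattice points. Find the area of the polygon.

By Pick's theorem, A = I + B/2 − 1 = 1905 + 8/2 − 1 = 1908.

1908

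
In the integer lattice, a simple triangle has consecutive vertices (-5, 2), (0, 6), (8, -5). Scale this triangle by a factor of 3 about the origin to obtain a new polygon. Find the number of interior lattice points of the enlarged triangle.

388

Using the shoelace formula, 2A = |[(-5)·6 − 0·2] + [0·(-5) − 8·6] + [8·2 − (-5)·(-5)]| = 87, so the area is 43.5.
The number of boundary lattice points is Σ gcd(|Δx|,|Δy|) = gcd(5,4) + gcd(8,11) + gcd(13,7) = 1+1+1 = 3.
Scaling by 3 multiplies the area by 3² = 9 (so the new area is 783/2) and multiplies the boundary lattice-point count by 3, giving 9.
By Pick's theorem, the interior count of the dilated polygon is 783/2 − 9/2 + 1 = 388.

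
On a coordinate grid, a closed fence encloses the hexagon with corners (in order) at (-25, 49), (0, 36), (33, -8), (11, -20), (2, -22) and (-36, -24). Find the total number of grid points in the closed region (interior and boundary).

3043

The shoelace formula gives twice the area as |((-25)·36 − 0·49) + (0·(-8) − 33·36) + (33·(-20) − 11·(-8)) + (11·(-22) − 2·(-20)) + (2·(-24) − (-36)·(-22)) + ((-36)·49 − (-25)·(-24))| = 6066, so the area is 3033.
The number of boundary lattice points is Σ gcd(|Δx|,|Δy|) = gcd(25,13) + gcd(33,44) + gcd(22,12) + gcd(9,2) + gcd(38,2) + gcd(11,73) = 1+11+2+1+2+1 = 18.
Pick's theorem gives I = A − B/2 + 1 = 3033 − 18/2 + 1 = 3025, so the closed region contains I + B = 3025 + 18 = 3043 lattice points.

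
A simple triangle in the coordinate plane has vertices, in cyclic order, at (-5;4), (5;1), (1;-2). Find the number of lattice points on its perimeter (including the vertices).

8

The number of boundary lattice points is Σ gcd(|Δx|,|Δy|) = gcd(10,3) + gcd(4,3) + gcd(6,6) = 1+1+6 = 8.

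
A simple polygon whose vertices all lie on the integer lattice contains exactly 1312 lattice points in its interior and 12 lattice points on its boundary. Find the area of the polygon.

By Pick's theorem, A = I + B/2 − 1 = 1312 + 12/2 − 1 = 1317.

1317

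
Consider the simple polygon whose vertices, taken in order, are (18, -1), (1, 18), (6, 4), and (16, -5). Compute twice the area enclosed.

201

By the shoelace formula, twice the signed area is |(18·18 − 1·(-1)) + (1·4 − 6·18) + (6·(-5) − 16·4) + (16·(-1) − 18·(-5))| = 201, so the area is 201/2.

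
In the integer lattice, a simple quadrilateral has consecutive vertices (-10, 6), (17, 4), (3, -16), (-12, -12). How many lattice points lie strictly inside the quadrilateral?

421

The shoelace formula gives twice the area as |((-10)·4 − 17·6) + (17·(-16) − 3·4) + (3·(-12) − (-12)·(-16)) + ((-12)·6 − (-10)·(-12))| = 846, so the area is 423.
Summing gcd(|Δx|,|Δy|) over the edges gives the boundary count: gcd(27,2) + gcd(14,20) + gcd(15,4) + gcd(2,18) = 1+2+1+2 = 6.
Pick's theorem gives I = A − B/2 + 1 = 423 − 6/2 + 1 = 421.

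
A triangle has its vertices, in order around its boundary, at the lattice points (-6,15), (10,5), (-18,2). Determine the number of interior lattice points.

The shoelace formula gives twice the area as |[(-6)·5 − 10·15] + [10·2 − (-18)·5] + [(-18)·15 − (-6)·2]| = 328, so the area is 164.
Summing gcd(|Δx|,|Δy|) over the edges gives the boundary count: gcd(16,10) + gcd(28,3) + gcd(12,13) = 2+1+1 = 4.
By Pick's theorem A = I + B/2 − 1, so I = 164 − 4/2 + 1 = 163.

163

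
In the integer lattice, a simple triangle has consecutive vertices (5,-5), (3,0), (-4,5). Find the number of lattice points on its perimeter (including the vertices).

3

Summing gcd(|Δx|,|Δy|) over the edges gives the boundary count: gcd(2,5) + gcd(7,5) + gcd(9,10) = 1+1+1 = 3.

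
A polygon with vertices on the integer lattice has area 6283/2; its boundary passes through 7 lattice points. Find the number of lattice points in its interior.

From Pick's theorem, I = A − B/2 + 1 = 6283/2 − 7/2 + 1 = 3139.

3139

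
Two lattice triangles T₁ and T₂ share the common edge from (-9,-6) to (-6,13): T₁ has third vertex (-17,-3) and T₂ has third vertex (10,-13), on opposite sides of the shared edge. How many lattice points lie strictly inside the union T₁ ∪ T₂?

270

The union is the simple quadrilateral with vertices (-9,-6), (-17,-3), (-6,13), (10,-13) in order.
The shoelace formula gives twice the area as |[(-9)·(-3) − (-17)·(-6)] + [(-17)·13 − (-6)·(-3)] + [(-6)·(-13) − 10·13] + [10·(-6) − (-9)·(-13)]| = 543, so the area is 543/2.
Summing gcd(|Δx|,|Δy|) over the edges gives the boundary count: gcd(8,3) + gcd(11,16) + gcd(16,26) + gcd(19,7) = 1+1+2+1 = 5.
By Pick's theorem I = A − B/2 + 1 = 543/2 − 5/2 + 1 = 270.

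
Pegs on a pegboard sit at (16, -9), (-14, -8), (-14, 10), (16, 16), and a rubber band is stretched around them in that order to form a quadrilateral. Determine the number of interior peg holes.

The shoelace formula gives twice the area as |(16·(-8) − (-14)·(-9)) + ((-14)·10 − (-14)·(-8)) + ((-14)·16 − 16·10) + (16·(-9) − 16·16)| = 1290, so the area is 645.
The number of boundary lattice points is Σ gcd(|Δx|,|Δy|) = gcd(30,1) + gcd(0,18) + gcd(30,6) + gcd(0,25) = 1+18+6+25 = 50.
Pick's theorem gives I = A − B/2 + 1 = 645 − 50/2 + 1 = 621.

621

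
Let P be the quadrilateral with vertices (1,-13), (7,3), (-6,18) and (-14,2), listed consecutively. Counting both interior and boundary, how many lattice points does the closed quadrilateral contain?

343

By the shoelace formula, twice the signed area is |(1·3 − 7·(-13)) + (7·18 − (-6)·3) + ((-6)·2 − (-14)·18) + ((-14)·(-13) − 1·2)| = 658, so the area is 329.
Along each edge there are gcd(|Δx|,|Δy|)+1 lattice points, so counting each shared vertex once the boundary has gcd(6,16) + gcd(13,15) + gcd(8,16) + gcd(15,15) = 2+1+8+15 = 26.
Pick's theorem gives I = A − B/2 + 1 = 329 − 26/2 + 1 = 317, so the closed region contains I + B = 317 + 26 = 343 lattice points.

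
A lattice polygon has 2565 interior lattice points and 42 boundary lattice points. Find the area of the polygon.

Pick's theorem states A = I + B/2 − 1, so A = 2565 + 42/2 − 1 = 2585.

2585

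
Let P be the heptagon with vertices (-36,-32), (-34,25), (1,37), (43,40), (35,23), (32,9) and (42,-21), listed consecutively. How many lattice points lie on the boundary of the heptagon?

The number of boundary lattice points is Σ gcd(|Δx|,|Δy|) = gcd(2,57) + gcd(35,12) + gcd(42,3) + gcd(8,17) + gcd(3,14) + gcd(10,30) + gcd(78,11) = 1+1+3+1+1+10+1 = 18.

18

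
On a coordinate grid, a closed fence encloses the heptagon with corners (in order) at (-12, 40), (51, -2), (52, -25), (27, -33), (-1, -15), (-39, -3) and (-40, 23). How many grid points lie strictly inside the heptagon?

3781

By the shoelace formula, twice the signed area is |((-12)·(-2) − 51·40) + (51·(-25) − 52·(-2)) + (52·(-33) − 27·(-25)) + (27·(-15) − (-1)·(-33)) + ((-1)·(-3) − (-39)·(-15)) + ((-39)·23 − (-40)·(-3)) + ((-40)·40 − (-12)·23)| = 7589, so the area is 3794.5.
Summing gcd(|Δx|,|Δy|) over the edges gives the boundary count: gcd(63,42) + gcd(1,23) + gcd(25,8) + gcd(28,18) + gcd(38,12) + gcd(1,26) + gcd(28,17) = 21+1+1+2+2+1+1 = 29.
Pick's theorem gives I = A − B/2 + 1 = 3794.5 − 29/2 + 1 = 3781.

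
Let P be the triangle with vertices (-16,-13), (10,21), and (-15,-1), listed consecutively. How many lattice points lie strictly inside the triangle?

138

Using the shoelace formula, 2A = |((-16)·21 − 10·(-13)) + (10·(-1) − (-15)·21) + ((-15)·(-13) − (-16)·(-1))| = 278, so the area is 139.
Along each edge there are gcd(|Δx|,|Δy|)+1 lattice points, so counting each shared vertex once the boundary has gcd(26,34) + gcd(25,22) + gcd(1,12) = 2+1+1 = 4.
By Pick's theorem A = I + B/2 − 1, so I = 139 − 4/2 + 1 = 138.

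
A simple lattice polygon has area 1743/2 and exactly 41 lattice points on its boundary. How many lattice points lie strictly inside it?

852

From Pick's theorem, I = A − B/2 + 1 = 1743/2 − 41/2 + 1 = 852.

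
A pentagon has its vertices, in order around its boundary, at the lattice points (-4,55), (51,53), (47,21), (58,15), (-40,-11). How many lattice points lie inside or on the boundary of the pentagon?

The shoelace formula gives twice the area as |[(-4)·53 − 51·55] + [51·21 − 47·53] + [47·15 − 58·21] + [58·(-11) − (-40)·15] + [(-40)·55 − (-4)·(-11)]| = 7232, so the area is 3616.
Summing gcd(|Δx|,|Δy|) over the edges gives the boundary count: gcd(55,2) + gcd(4,32) + gcd(11,6) + gcd(98,26) + gcd(36,66) = 1+4+1+2+6 = 14.
Pick's theorem gives I = A − B/2 + 1 = 3616 − 14/2 + 1 = 3610, so the closed region contains I + B = 3610 + 14 = 3624 lattice points.

3624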